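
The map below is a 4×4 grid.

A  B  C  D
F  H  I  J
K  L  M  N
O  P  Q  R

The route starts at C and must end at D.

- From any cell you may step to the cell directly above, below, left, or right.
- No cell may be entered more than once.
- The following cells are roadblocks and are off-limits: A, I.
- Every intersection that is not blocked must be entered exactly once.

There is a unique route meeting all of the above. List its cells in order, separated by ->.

C -> B -> H -> F -> K -> O -> P -> L -> M -> Q -> R -> N -> J -> D

Need to visit all 14 open cells exactly once, starting at C and ending at D.
Cell R has only two open neighbours (N and Q), so the path must pass straight through it: one of those is the cell it's entered from and the other is where it exits.
Route from C: left 1 to B, down 1 to H, left 1 to F, down 2 to O, right 1 to P, up 1 to L, right 1 to M, down 1 to Q, right 1 to R, up 3 to D — 13 moves in all.
Check: all 14 open cells covered.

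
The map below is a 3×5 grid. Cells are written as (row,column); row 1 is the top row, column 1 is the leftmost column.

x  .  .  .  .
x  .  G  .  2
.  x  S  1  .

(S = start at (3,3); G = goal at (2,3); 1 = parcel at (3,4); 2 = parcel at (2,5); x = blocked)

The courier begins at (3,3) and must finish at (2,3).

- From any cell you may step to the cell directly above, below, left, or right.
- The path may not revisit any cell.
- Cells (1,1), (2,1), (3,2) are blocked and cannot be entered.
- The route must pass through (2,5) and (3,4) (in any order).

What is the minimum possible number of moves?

Any route passes through (2,5) and (3,4) in some order between (3,3) and (2,3). Summing Manhattan distances along each leg and taking the cheapest ordering ((3,3) → (3,4) → (2,5) → (2,3)) gives a lower bound of 1 + 2 + 2 = 5 moves.
A route of 5 moves achieves this: (3,3) → (3,4) → (3,5) → (2,5) → (2,4) → (2,3).
Since 5 matches the lower bound, it is optimal.

5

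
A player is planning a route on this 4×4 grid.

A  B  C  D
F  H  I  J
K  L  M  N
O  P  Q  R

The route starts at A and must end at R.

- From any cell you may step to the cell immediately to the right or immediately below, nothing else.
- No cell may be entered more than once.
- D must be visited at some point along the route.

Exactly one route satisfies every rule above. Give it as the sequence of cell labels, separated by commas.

Moves only go right or down, so the column and row indices never decrease.
Route from A: 3× right (reaching D), 3× down (reaching R) — 6 moves in all.
Check: all required cells visited.

A, B, C, D, J, N, R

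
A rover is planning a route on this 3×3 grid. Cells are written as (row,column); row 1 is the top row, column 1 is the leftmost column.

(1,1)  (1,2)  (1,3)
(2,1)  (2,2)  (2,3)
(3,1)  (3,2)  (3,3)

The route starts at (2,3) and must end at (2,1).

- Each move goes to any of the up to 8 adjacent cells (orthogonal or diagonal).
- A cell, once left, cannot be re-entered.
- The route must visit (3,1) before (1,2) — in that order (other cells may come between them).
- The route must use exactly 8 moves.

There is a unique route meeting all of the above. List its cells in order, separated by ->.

(2,3) -> (3,3) -> (3,2) -> (3,1) -> (2,2) -> (1,3) -> (1,2) -> (1,1) -> (2,1)

The waypoints must appear in the order (3,1), (1,2), with no cell reused.
Route from (2,3): down to (3,3), 2× left (reaching (3,1)), 2× up-right (reaching (1,3)), 2× left (reaching (1,1)), down to (2,1) — 8 moves in all.
Check: order respected ((3,1) at step 3, (1,2) at step 6); 8 moves as required.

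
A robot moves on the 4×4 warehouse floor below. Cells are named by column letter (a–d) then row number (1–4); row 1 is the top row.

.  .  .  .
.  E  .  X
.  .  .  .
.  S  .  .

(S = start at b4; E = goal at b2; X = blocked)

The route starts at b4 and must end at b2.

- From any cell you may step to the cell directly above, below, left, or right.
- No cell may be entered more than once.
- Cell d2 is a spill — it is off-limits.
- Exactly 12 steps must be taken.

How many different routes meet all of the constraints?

2

Need simple routes of exactly 12 moves from b4 to b2 (Manhattan distance 2, so 5 moves are spent on a detour and 5 undoing it).
Enumerating: b4 c4 d4 d3 c3 c2 c1 b1 a1 a2 a3 b3 b2 | b4 c4 d4 d3 c3 b3 a3 a2 a1 b1 c1 c2 b2.
That gives 2 routes.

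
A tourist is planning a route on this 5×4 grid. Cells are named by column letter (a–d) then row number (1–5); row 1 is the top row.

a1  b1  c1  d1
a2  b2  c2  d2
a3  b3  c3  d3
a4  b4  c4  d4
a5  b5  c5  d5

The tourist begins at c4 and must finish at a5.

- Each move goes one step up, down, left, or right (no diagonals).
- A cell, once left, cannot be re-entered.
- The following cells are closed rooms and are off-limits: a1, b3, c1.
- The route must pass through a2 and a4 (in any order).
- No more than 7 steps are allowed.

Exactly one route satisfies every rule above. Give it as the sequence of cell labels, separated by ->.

The budget equals the shortest possible length, so every move has to be on a shortest route through the required cells.
Route from c4: up 2 to c2, left 2 to a2, down 3 to a5 — 7 moves in all.
Check: all required cells visited; 7 ≤ 7 moves.

c4 -> c3 -> c2 -> b2 -> a2 -> a3 -> a4 -> a5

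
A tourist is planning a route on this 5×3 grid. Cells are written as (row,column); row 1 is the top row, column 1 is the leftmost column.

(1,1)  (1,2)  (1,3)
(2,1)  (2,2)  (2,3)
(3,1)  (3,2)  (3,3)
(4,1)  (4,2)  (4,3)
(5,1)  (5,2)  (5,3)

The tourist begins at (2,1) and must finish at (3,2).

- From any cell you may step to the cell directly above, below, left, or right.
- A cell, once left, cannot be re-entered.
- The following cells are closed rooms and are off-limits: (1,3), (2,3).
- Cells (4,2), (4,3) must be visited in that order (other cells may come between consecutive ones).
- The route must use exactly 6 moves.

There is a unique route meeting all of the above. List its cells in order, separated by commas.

(2,1), (3,1), (4,1), (4,2), (4,3), (3,3), (3,2)

The waypoints must appear in the order (4,2), (4,3), with no cell reused.
Route from (2,1): 2× down (reaching (4,1)), 2× right (reaching (4,3)), up to (3,3), left to (3,2) — 6 moves in all.
Check: order respected ((4,2) at step 3, (4,3) at step 4); 6 moves as required.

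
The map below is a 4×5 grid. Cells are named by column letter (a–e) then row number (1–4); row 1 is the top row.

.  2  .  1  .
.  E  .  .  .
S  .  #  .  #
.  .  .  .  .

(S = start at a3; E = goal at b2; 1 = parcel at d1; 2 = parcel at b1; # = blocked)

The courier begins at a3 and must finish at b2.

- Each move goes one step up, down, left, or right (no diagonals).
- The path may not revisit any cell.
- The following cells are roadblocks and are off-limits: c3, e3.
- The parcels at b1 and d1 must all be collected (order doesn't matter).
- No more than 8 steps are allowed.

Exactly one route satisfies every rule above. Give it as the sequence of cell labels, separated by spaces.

a3 a2 a1 b1 c1 d1 d2 c2 b2

Any route must reach b1 and d1 and still end at b2 within 8 moves, so the order of the required stops is forced.
Route from a3: 2× up (reaching a1), 3× right (reaching d1), down to d2, 2× left (reaching b2) — 8 moves in all.
Check: all required cells visited; 8 ≤ 8 moves.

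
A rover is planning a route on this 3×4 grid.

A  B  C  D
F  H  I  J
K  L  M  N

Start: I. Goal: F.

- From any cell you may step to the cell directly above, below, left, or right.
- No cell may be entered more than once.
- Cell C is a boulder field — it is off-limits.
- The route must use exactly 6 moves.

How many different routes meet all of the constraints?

3

Need simple routes of exactly 6 moves from I to F (Manhattan distance 2, so 2 moves are spent on a detour and 2 undoing it).
Enumerating: I M L H B A F | I J N M L H F | I J N M L K F.
That gives 3 routes.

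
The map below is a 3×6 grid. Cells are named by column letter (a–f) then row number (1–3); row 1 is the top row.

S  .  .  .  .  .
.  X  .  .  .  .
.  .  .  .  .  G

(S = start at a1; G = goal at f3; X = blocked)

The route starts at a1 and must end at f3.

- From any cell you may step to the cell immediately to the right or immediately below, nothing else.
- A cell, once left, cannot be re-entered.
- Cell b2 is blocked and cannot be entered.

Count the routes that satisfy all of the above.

A right/down-only route from a1 to f3 makes exactly 2 down-moves and 5 right-moves in some order.
With no other constraints that would be C(7,2) = 21 routes.
Subtract routes through each blocked cell (inclusion–exclusion for overlaps): − through b2: 10 → 11.
That gives 11 routes.

11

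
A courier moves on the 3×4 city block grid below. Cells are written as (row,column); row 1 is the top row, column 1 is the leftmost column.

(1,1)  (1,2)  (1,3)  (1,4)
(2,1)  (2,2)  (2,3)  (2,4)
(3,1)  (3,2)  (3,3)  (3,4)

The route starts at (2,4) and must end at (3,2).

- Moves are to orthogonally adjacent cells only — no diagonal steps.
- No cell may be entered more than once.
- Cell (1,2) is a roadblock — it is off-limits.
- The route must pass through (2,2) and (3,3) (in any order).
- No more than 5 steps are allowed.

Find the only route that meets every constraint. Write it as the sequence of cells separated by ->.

The 5-move cap with required stops at (2,2), (3,3) leaves no slack for detours.
Route from (2,4): down 1 to (3,4), left 1 to (3,3), up 1 to (2,3), left 1 to (2,2), down 1 to (3,2) — 5 moves in all.
Check: all required cells visited; 5 ≤ 5 moves.

(2,4) -> (3,4) -> (3,3) -> (2,3) -> (2,2) -> (3,2)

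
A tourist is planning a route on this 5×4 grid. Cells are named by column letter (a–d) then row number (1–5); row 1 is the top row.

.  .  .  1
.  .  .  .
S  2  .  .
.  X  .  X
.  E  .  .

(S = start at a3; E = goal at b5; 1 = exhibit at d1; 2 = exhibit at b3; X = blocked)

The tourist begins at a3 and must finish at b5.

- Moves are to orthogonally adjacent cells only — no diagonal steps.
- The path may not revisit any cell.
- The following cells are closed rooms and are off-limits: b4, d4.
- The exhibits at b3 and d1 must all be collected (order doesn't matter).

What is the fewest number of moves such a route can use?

Any route passes through b3 and d1 in some order between a3 and b5. Summing Manhattan distances along each leg and taking the cheapest ordering (a3 → d1 → b3 → b5) gives a lower bound of 5 + 4 + 2 = 11 moves.
A route of 11 moves achieves this: a3 → b3 → b2 → b1 → c1 → d1 → d2 → d3 → c3 → c4 → c5 → b5.
Since 11 matches the lower bound, it is optimal.

11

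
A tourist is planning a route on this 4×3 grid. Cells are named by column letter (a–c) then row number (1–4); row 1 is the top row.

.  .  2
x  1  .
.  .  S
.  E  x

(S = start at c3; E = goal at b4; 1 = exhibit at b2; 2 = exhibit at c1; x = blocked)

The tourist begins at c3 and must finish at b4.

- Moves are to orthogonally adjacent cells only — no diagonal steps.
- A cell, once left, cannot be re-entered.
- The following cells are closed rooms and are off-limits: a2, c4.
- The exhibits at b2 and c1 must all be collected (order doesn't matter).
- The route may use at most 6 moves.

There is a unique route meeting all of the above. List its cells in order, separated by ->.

c3 -> c2 -> c1 -> b1 -> b2 -> b3 -> b4

The 6-move cap with required stops at b2, c1 leaves no slack for detours.
Route from c3: 2× up (reaching c1), left to b1, 3× down (reaching b4) — 6 moves in all.
Check: all required cells visited; 6 ≤ 6 moves.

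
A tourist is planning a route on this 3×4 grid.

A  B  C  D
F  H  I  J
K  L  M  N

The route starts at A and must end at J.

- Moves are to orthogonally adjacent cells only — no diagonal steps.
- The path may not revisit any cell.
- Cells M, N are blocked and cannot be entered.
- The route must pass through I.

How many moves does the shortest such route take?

4

Any route passes through I somewhere between A and J. Summing Manhattan distances along the two legs (A → I → J) gives a lower bound of 3 + 1 = 4 moves.
A route of 4 moves achieves this: A → F → H → I → J.
Since 4 matches the lower bound, it is optimal.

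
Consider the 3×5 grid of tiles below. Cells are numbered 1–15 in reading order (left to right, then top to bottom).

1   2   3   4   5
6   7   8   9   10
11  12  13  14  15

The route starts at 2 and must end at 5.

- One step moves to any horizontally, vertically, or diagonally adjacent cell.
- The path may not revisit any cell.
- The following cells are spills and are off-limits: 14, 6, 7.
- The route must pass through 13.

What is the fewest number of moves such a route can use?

Any route passes through 13 somewhere between 2 and 5. Summing Chebyshev distances along the two legs (2 → 13 → 5) gives a lower bound of 2 + 2 = 4 moves.
A route of 4 moves achieves this: 2 → 8 → 13 → 9 → 5.
Since 4 matches the lower bound, it is optimal.

4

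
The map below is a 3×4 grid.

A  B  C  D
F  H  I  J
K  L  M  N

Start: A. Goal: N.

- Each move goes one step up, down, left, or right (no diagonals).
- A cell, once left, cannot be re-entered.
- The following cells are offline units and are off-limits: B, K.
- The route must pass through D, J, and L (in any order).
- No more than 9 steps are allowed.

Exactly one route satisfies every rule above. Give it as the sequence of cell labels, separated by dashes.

Any route must reach D, J, and L and still end at N within 9 moves, so the order of the required stops is forced.
Route from A: down to F, right to H, down to L, right to M, 2× up (reaching C), right to D, 2× down (reaching N) — 9 moves in all.
Check: all required cells visited; 9 ≤ 9 moves.

A - F - H - L - M - I - C - D - J - N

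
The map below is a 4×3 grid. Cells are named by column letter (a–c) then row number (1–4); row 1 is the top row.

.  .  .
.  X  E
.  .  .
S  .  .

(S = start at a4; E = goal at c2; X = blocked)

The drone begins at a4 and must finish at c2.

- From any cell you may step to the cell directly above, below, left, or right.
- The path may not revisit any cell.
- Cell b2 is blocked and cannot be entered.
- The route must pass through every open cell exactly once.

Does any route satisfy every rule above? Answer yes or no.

yes

One route that works: a4 → b4 → c4 → c3 → b3 → a3 → a2 → a1 → b1 → c1 → c2.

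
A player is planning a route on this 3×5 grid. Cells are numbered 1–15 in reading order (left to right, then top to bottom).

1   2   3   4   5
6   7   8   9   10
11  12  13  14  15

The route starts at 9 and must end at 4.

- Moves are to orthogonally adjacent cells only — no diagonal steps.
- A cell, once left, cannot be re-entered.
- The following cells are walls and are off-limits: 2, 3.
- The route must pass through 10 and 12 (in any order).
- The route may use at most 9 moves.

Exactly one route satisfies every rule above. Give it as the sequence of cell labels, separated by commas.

The budget equals the shortest possible length, so every move has to be on a shortest route through the required cells.
Route from 9: left 2 to 7, down 1 to 12, right 3 to 15, up 2 to 5, left 1 to 4 — 9 moves in all.
Check: all required cells visited; 9 ≤ 9 moves.

9, 8, 7, 12, 13, 14, 15, 10, 5, 4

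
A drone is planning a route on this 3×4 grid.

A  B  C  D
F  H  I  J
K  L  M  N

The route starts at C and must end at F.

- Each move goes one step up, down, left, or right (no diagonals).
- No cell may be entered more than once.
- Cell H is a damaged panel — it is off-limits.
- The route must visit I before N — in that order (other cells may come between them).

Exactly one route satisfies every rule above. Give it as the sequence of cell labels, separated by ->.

C -> I -> J -> N -> M -> L -> K -> F

The waypoints must appear in the order I, N, with no cell reused.
Route from C: down 1 to I, right 1 to J, down 1 to N, left 3 to K, up 1 to F — 7 moves in all.
Check: order respected (I at step 1, N at step 3).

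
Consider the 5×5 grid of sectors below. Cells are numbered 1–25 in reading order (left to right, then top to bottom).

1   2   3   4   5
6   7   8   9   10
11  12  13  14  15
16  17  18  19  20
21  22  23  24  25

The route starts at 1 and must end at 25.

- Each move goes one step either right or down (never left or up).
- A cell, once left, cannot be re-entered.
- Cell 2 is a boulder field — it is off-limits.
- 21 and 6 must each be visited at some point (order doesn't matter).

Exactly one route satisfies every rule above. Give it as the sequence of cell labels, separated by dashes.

1 - 6 - 11 - 16 - 21 - 22 - 23 - 24 - 25

Moves only go right or down, so the column and row indices never decrease.
Route from 1: 4× down (reaching 21), 4× right (reaching 25) — 8 moves in all.
Check: all required cells visited.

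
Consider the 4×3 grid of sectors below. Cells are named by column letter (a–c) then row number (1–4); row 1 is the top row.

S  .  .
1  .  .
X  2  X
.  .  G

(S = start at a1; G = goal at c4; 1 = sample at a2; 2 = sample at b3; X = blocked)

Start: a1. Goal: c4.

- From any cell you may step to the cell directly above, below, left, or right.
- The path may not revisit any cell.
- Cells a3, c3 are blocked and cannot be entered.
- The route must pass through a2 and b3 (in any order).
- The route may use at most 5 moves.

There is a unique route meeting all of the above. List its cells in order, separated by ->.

a1 -> a2 -> b2 -> b3 -> b4 -> c4

Any route must reach a2 and b3 and still end at c4 within 5 moves, so the order of the required stops is forced.
Route from a1: down 1 to a2, right 1 to b2, down 2 to b4, right 1 to c4 — 5 moves in all.
Check: all required cells visited; 5 ≤ 5 moves.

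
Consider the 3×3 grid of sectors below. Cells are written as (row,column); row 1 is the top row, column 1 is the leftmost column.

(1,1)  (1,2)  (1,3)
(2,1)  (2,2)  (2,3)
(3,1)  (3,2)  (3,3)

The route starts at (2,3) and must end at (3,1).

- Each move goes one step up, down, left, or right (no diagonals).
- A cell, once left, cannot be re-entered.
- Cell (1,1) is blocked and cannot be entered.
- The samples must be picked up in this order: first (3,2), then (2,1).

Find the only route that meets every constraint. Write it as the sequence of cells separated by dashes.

(2,3) - (3,3) - (3,2) - (2,2) - (2,1) - (3,1)

The waypoints must appear in the order (3,2), (2,1), with no cell reused.
Route from (2,3): down to (3,3), left to (3,2), up to (2,2), left to (2,1), down to (3,1) — 5 moves in all.
Check: order respected ((3,2) at step 2, (2,1) at step 4).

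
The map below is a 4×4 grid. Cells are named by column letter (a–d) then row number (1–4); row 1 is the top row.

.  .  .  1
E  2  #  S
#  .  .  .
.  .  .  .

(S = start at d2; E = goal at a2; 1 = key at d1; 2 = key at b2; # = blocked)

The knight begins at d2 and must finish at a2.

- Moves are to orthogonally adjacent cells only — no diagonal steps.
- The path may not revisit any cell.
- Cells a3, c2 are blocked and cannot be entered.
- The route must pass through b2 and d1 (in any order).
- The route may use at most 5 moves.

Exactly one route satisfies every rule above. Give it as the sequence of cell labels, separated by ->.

d2 -> d1 -> c1 -> b1 -> b2 -> a2

Any route must reach b2 and d1 and still end at a2 within 5 moves, so the order of the required stops is forced.
Route from d2: up to d1, 2× left (reaching b1), down to b2, left to a2 — 5 moves in all.
Check: all required cells visited; 5 ≤ 5 moves.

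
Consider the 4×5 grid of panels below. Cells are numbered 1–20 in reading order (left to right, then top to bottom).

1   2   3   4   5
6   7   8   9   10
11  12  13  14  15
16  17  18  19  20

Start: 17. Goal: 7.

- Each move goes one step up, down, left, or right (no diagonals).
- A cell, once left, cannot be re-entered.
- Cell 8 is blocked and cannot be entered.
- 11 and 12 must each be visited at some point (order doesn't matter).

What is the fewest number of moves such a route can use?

4

Any route passes through 11 and 12 in some order between 17 and 7. Summing Manhattan distances along each leg and taking the cheapest ordering (17 → 11 → 12 → 7) gives a lower bound of 2 + 1 + 1 = 4 moves.
A route of 4 moves achieves this: 17 → 12 → 11 → 6 → 7.
Since 4 matches the lower bound, it is optimal.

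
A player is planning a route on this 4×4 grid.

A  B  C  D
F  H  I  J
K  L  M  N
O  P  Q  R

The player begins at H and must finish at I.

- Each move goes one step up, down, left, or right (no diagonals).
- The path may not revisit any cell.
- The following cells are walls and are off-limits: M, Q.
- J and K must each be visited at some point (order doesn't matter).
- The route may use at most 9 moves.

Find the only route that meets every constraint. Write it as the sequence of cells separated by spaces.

H L K F A B C D J I

Any route must reach J and K and still end at I within 9 moves, so the order of the required stops is forced.
Route from H: down to L, left to K, 2× up (reaching A), 3× right (reaching D), down to J, left to I — 9 moves in all.
Check: all required cells visited; 9 ≤ 9 moves.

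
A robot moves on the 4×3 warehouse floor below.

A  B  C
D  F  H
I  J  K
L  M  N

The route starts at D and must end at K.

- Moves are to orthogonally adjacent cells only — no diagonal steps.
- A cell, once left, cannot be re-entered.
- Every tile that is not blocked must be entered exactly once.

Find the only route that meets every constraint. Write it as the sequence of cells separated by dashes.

D - A - B - C - H - F - J - I - L - M - N - K

Need to visit all 12 open cells exactly once, starting at D and ending at K.
Cell A has only two open neighbours (D and B), so the path must pass straight through it: one of those is the cell it's entered from and the other is where it exits.
Route from D: up 1 to A, right 2 to C, down 1 to H, left 1 to F, down 1 to J, left 1 to I, down 1 to L, right 2 to N, up 1 to K — 11 moves in all.
Check: all 12 open cells covered.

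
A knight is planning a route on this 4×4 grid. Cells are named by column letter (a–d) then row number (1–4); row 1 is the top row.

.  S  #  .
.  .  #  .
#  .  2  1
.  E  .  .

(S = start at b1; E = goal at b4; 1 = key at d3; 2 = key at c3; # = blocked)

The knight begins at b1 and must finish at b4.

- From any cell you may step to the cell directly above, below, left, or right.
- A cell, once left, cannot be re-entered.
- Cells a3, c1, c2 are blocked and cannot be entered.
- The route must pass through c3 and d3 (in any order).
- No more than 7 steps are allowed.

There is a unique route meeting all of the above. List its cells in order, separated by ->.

Any route must reach c3 and d3 and still end at b4 within 7 moves, so the order of the required stops is forced.
Route from b1: 2× down (reaching b3), 2× right (reaching d3), down to d4, 2× left (reaching b4) — 7 moves in all.
Check: all required cells visited; 7 ≤ 7 moves.

b1 -> b2 -> b3 -> c3 -> d3 -> d4 -> c4 -> b4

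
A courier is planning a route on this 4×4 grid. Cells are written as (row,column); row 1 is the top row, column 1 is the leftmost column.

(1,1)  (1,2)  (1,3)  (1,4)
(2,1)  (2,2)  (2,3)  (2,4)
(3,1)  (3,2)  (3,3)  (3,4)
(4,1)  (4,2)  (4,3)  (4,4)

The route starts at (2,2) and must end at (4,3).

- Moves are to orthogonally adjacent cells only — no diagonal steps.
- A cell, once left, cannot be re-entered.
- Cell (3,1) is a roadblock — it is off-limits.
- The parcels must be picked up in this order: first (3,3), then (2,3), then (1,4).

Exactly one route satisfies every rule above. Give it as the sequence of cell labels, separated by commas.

(2,2), (3,2), (3,3), (2,3), (1,3), (1,4), (2,4), (3,4), (4,4), (4,3)

The waypoints must appear in the order (3,3), (2,3), (1,4), with no cell reused.
Route from (2,2): down to (3,2), right to (3,3), 2× up (reaching (1,3)), right to (1,4), 3× down (reaching (4,4)), left to (4,3) — 9 moves in all.
Check: order respected ((3,3) at step 2, (2,3) at step 3, (1,4) at step 5).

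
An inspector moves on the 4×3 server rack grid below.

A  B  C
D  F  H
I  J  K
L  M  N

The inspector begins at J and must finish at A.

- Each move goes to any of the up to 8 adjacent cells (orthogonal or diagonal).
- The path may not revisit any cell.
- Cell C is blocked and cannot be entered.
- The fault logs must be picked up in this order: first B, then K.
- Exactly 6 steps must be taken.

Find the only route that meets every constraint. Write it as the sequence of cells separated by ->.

J -> D -> B -> H -> K -> F -> A

The waypoints must appear in the order B, K, with no cell reused.
Route from J: up-left 1 to D, up-right 1 to B, down-right 1 to H, down 1 to K, up-left 2 to A — 6 moves in all.
Check: order respected (B at step 2, K at step 4); 6 moves as required.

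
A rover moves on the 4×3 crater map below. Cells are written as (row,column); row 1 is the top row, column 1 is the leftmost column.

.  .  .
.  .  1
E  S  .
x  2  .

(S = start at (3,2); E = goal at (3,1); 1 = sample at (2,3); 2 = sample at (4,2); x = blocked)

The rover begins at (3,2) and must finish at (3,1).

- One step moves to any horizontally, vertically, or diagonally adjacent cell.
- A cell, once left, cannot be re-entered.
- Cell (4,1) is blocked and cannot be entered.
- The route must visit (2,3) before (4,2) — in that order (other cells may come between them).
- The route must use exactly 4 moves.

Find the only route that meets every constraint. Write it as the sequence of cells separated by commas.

(3,2), (2,3), (3,3), (4,2), (3,1)

The waypoints must appear in the order (2,3), (4,2), with no cell reused.
Route from (3,2): up-right 1 to (2,3), down 1 to (3,3), down-left 1 to (4,2), up-left 1 to (3,1) — 4 moves in all.
Check: order respected (1 at step 1, 2 at step 3); 4 moves as required.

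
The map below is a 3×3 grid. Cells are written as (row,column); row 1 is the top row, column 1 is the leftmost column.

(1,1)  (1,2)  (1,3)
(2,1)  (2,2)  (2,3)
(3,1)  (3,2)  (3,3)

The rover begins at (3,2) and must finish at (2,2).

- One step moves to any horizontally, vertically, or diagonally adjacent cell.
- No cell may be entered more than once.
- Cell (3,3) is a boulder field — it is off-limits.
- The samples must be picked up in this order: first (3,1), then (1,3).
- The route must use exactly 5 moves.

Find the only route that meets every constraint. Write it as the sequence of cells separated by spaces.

The waypoints must appear in the order (3,1), (1,3), with no cell reused.
Route from (3,2): left to (3,1), up to (2,1), up-right to (1,2), right to (1,3), down-left to (2,2) — 5 moves in all.
Check: order respected ((3,1) at step 1, (1,3) at step 4); 5 moves as required.

(3,2) (3,1) (2,1) (1,2) (1,3) (2,2)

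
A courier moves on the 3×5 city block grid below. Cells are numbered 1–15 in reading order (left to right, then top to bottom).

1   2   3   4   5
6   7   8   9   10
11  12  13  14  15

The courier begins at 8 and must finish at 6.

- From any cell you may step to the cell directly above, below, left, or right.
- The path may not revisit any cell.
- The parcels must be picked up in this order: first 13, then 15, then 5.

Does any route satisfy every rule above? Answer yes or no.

One route that works: 8 → 13 → 14 → 15 → 10 → 5 → 4 → 3 → 2 → 7 → 6.

yes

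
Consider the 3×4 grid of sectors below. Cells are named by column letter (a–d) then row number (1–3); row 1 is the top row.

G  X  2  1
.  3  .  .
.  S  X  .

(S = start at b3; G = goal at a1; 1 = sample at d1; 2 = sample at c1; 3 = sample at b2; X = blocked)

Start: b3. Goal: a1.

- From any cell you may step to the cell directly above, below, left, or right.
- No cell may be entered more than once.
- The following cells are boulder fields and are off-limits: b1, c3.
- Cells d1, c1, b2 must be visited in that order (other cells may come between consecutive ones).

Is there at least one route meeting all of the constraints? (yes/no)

no

Even ignoring the required order, no revisit-free route from b3 to a1 manages to pass through all of d1, c1, and b2: branching out from b3, every path either misses one of them or, having collected them, can no longer reach a1 without re-entering a cell.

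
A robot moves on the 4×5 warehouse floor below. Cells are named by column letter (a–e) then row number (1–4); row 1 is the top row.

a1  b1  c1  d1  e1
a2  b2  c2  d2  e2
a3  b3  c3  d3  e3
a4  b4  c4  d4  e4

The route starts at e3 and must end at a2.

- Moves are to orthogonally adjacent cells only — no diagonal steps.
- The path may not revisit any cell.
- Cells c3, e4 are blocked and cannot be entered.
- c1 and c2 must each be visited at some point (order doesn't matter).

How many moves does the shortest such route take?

7

Any route passes through c1 and c2 in some order between e3 and a2. Summing Manhattan distances along each leg and taking the cheapest ordering (e3 → c2 → c1 → a2) gives a lower bound of 3 + 1 + 3 = 7 moves.
A route of 7 moves achieves this: e3 → e2 → e1 → d1 → c1 → c2 → b2 → a2.
Since 7 matches the lower bound, it is optimal.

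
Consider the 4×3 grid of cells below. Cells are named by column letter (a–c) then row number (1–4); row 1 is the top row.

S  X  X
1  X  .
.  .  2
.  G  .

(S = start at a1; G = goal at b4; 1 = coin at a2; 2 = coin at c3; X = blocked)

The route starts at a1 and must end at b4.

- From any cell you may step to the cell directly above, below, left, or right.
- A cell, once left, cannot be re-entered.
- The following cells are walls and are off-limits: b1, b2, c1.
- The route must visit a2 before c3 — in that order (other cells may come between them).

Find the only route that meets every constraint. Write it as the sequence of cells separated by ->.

The waypoints must appear in the order a2, c3, with no cell reused.
Route from a1: 2× down (reaching a3), 2× right (reaching c3), down to c4, left to b4 — 6 moves in all.
Check: order respected (1 at step 1, 2 at step 4).

a1 -> a2 -> a3 -> b3 -> c3 -> c4 -> b4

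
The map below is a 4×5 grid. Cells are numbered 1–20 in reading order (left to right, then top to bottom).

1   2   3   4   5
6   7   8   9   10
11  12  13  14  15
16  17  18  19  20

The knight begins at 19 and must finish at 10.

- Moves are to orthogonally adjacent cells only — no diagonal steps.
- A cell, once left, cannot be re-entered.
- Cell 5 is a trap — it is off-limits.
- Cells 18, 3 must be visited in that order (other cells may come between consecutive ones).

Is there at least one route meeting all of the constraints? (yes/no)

yes

One route that works: 19 → 18 → 13 → 8 → 3 → 4 → 9 → 10.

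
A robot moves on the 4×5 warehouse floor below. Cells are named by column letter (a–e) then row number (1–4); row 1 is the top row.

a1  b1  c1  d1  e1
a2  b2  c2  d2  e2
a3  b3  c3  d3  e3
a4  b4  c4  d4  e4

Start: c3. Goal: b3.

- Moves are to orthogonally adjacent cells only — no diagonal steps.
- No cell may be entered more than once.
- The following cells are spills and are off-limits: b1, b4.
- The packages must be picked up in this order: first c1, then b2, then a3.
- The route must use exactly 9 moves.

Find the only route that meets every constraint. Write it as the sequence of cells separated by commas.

The waypoints must appear in the order c1, b2, a3, with no cell reused.
Route from c3: right to d3, 2× up (reaching d1), left to c1, down to c2, 2× left (reaching a2), down to a3, right to b3 — 9 moves in all.
Check: order respected (c1 at step 4, b2 at step 6, a3 at step 8); 9 moves as required.

c3, d3, d2, d1, c1, c2, b2, a2, a3, b3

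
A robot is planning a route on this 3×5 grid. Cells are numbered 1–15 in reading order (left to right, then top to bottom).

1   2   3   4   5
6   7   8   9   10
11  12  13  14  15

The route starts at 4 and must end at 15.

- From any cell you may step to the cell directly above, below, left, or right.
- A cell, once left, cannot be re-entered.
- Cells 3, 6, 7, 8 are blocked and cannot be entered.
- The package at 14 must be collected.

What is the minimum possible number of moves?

Any route passes through 14 somewhere between 4 and 15. Summing Manhattan distances along the two legs (4 → 14 → 15) gives a lower bound of 2 + 1 = 3 moves.
A route of 3 moves achieves this: 4 → 9 → 14 → 15.
Since 3 matches the lower bound, it is optimal.

3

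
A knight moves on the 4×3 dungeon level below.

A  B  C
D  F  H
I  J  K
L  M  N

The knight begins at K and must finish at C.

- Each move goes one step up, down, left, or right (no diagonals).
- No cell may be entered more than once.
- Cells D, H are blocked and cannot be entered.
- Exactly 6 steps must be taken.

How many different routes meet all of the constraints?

Need simple routes of exactly 6 moves from K to C (Manhattan distance 2, so 2 moves are spent on a detour and 2 undoing it).
Enumerating: K N M J F B C.
That gives 1 route.

1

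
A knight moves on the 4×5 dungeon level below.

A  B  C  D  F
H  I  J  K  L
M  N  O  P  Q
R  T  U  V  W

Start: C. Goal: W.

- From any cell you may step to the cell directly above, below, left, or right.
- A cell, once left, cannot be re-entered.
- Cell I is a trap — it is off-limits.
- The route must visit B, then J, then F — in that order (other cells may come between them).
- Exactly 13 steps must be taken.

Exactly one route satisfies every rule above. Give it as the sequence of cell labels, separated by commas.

C, B, A, H, M, N, O, J, K, D, F, L, Q, W

The waypoints must appear in the order B, J, F, with no cell reused.
Route from C: left 2 to A, down 2 to M, right 2 to O, up 1 to J, right 1 to K, up 1 to D, right 1 to F, down 3 to W — 13 moves in all.
Check: order respected (B at step 1, J at step 7, F at step 10); 13 moves as required.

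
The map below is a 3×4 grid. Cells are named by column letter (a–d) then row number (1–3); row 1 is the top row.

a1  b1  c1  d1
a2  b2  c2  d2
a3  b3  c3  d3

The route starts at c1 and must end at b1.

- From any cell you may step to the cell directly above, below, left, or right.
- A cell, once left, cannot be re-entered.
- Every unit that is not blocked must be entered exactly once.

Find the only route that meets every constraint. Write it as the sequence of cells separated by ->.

c1 -> d1 -> d2 -> d3 -> c3 -> c2 -> b2 -> b3 -> a3 -> a2 -> a1 -> b1

Need to visit all 12 open cells exactly once, starting at c1 and ending at b1.
Cell a1 has only two open neighbours (a2 and b1), so the path must pass straight through it: one of those is the cell it's entered from and the other is where it exits.
Route from c1: right to d1, 2× down (reaching d3), left to c3, up to c2, left to b2, down to b3, left to a3, 2× up (reaching a1), right to b1 — 11 moves in all.
Check: all 12 open cells covered.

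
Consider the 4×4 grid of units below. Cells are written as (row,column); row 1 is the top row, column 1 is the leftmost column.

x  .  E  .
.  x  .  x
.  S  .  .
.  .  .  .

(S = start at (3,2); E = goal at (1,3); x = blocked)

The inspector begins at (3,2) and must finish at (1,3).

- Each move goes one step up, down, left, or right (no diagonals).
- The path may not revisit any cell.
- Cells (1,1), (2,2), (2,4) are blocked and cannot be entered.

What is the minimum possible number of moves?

The Manhattan distance from (3,2) to (1,3) is |3−1| + |2−3| = 3, so at least 3 moves are needed.
A route of 3 moves achieves this: (3,2) → (3,3) → (2,3) → (1,3).
Since 3 matches the lower bound, it is optimal.

3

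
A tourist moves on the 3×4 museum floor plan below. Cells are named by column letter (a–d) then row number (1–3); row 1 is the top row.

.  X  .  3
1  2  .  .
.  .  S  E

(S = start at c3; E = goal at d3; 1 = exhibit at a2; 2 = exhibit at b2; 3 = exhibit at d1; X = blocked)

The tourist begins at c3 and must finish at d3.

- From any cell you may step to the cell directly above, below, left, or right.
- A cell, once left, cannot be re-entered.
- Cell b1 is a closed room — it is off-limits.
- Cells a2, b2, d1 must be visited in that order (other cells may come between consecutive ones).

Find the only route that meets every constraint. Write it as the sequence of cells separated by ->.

The waypoints must appear in the order a2, b2, d1, with no cell reused.
Route from c3: 2× left (reaching a3), up to a2, 2× right (reaching c2), up to c1, right to d1, 2× down (reaching d3) — 9 moves in all.
Check: order respected (1 at step 3, 2 at step 4, 3 at step 7).

c3 -> b3 -> a3 -> a2 -> b2 -> c2 -> c1 -> d1 -> d2 -> d3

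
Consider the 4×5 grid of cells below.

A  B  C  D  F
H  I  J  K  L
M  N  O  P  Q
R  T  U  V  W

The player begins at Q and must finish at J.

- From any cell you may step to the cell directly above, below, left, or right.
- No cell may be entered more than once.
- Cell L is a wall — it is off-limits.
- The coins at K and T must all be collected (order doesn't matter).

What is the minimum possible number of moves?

Any route passes through K and T in some order between Q and J. Summing Manhattan distances along each leg and taking the cheapest ordering (Q → K → T → J) gives a lower bound of 2 + 4 + 3 = 9 moves.
A route of 9 moves achieves this: Q → W → V → U → T → N → O → P → K → J.
Since 9 matches the lower bound, it is optimal.

9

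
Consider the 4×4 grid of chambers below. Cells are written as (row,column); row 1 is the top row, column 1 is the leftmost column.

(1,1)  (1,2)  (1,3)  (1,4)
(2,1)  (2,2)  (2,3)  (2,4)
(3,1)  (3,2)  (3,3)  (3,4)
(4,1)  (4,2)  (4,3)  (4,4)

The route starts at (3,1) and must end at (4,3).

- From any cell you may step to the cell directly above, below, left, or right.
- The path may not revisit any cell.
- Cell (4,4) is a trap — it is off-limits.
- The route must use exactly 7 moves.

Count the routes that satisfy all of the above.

Need simple routes of exactly 7 moves from (3,1) to (4,3) (Manhattan distance 3, so 2 moves are spent on a detour and 2 undoing it).
Branch systematically from the start, pruning whenever the remaining move budget drops below the Manhattan distance to (4,3) or differs from it in parity. Grouping the completions by first move — via (2,1): 7; via (4,1): 1; via (3,2): 2 — and summing: 7 + 1 + 2 = 10.
That gives 10 routes.

10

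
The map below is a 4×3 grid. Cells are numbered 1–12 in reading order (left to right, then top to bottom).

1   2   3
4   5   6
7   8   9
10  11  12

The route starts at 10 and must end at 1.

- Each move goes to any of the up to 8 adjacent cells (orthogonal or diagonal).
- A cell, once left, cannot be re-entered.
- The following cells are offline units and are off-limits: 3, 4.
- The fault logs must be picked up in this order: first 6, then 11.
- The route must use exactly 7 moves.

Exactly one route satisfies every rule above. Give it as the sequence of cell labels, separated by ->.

10 -> 8 -> 6 -> 9 -> 11 -> 7 -> 5 -> 1

The waypoints must appear in the order 6, 11, with no cell reused.
Route from 10: 2× up-right (reaching 6), down to 9, down-left to 11, up-left to 7, up-right to 5, up-left to 1 — 7 moves in all.
Check: order respected (6 at step 2, 11 at step 4); 7 moves as required.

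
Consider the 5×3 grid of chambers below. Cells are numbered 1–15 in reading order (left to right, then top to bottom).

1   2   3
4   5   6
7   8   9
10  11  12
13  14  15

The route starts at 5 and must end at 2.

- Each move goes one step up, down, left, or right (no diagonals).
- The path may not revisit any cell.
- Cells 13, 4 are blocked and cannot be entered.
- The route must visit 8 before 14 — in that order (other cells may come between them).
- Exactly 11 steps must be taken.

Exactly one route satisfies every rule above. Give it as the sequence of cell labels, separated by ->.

5 -> 8 -> 7 -> 10 -> 11 -> 14 -> 15 -> 12 -> 9 -> 6 -> 3 -> 2

The waypoints must appear in the order 8, 14, with no cell reused.
Route from 5: down to 8, left to 7, down to 10, right to 11, down to 14, right to 15, 4× up (reaching 3), left to 2 — 11 moves in all.
Check: order respected (8 at step 1, 14 at step 5); 11 moves as required.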